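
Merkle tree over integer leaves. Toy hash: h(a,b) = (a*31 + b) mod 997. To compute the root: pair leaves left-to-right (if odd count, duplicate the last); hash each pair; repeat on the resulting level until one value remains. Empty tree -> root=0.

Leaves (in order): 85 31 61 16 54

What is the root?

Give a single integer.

Answer: 491

Derivation:
L0: [85, 31, 61, 16, 54]
L1: h(85,31)=(85*31+31)%997=672 h(61,16)=(61*31+16)%997=910 h(54,54)=(54*31+54)%997=731 -> [672, 910, 731]
L2: h(672,910)=(672*31+910)%997=805 h(731,731)=(731*31+731)%997=461 -> [805, 461]
L3: h(805,461)=(805*31+461)%997=491 -> [491]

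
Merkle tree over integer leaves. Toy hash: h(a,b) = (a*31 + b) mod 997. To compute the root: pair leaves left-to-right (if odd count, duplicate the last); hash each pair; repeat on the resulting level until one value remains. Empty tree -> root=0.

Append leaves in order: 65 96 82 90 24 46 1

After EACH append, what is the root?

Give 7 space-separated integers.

Answer: 65 117 269 277 262 966 208

Derivation:
After append 65 (leaves=[65]):
  L0: [65]
  root=65
After append 96 (leaves=[65, 96]):
  L0: [65, 96]
  L1: h(65,96)=(65*31+96)%997=117 -> [117]
  root=117
After append 82 (leaves=[65, 96, 82]):
  L0: [65, 96, 82]
  L1: h(65,96)=(65*31+96)%997=117 h(82,82)=(82*31+82)%997=630 -> [117, 630]
  L2: h(117,630)=(117*31+630)%997=269 -> [269]
  root=269
After append 90 (leaves=[65, 96, 82, 90]):
  L0: [65, 96, 82, 90]
  L1: h(65,96)=(65*31+96)%997=117 h(82,90)=(82*31+90)%997=638 -> [117, 638]
  L2: h(117,638)=(117*31+638)%997=277 -> [277]
  root=277
After append 24 (leaves=[65, 96, 82, 90, 24]):
  L0: [65, 96, 82, 90, 24]
  L1: h(65,96)=(65*31+96)%997=117 h(82,90)=(82*31+90)%997=638 h(24,24)=(24*31+24)%997=768 -> [117, 638, 768]
  L2: h(117,638)=(117*31+638)%997=277 h(768,768)=(768*31+768)%997=648 -> [277, 648]
  L3: h(277,648)=(277*31+648)%997=262 -> [262]
  root=262
After append 46 (leaves=[65, 96, 82, 90, 24, 46]):
  L0: [65, 96, 82, 90, 24, 46]
  L1: h(65,96)=(65*31+96)%997=117 h(82,90)=(82*31+90)%997=638 h(24,46)=(24*31+46)%997=790 -> [117, 638, 790]
  L2: h(117,638)=(117*31+638)%997=277 h(790,790)=(790*31+790)%997=355 -> [277, 355]
  L3: h(277,355)=(277*31+355)%997=966 -> [966]
  root=966
After append 1 (leaves=[65, 96, 82, 90, 24, 46, 1]):
  L0: [65, 96, 82, 90, 24, 46, 1]
  L1: h(65,96)=(65*31+96)%997=117 h(82,90)=(82*31+90)%997=638 h(24,46)=(24*31+46)%997=790 h(1,1)=(1*31+1)%997=32 -> [117, 638, 790, 32]
  L2: h(117,638)=(117*31+638)%997=277 h(790,32)=(790*31+32)%997=594 -> [277, 594]
  L3: h(277,594)=(277*31+594)%997=208 -> [208]
  root=208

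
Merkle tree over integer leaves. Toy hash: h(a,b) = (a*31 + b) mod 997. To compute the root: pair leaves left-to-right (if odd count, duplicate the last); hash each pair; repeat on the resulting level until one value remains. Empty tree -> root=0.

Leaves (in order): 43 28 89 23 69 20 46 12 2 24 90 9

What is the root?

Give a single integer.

L0: [43, 28, 89, 23, 69, 20, 46, 12, 2, 24, 90, 9]
L1: h(43,28)=(43*31+28)%997=364 h(89,23)=(89*31+23)%997=788 h(69,20)=(69*31+20)%997=165 h(46,12)=(46*31+12)%997=441 h(2,24)=(2*31+24)%997=86 h(90,9)=(90*31+9)%997=805 -> [364, 788, 165, 441, 86, 805]
L2: h(364,788)=(364*31+788)%997=108 h(165,441)=(165*31+441)%997=571 h(86,805)=(86*31+805)%997=480 -> [108, 571, 480]
L3: h(108,571)=(108*31+571)%997=928 h(480,480)=(480*31+480)%997=405 -> [928, 405]
L4: h(928,405)=(928*31+405)%997=260 -> [260]

Answer: 260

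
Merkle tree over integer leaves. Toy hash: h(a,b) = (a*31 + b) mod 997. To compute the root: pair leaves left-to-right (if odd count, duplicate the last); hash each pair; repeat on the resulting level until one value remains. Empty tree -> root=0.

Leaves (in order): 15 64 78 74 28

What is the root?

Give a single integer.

L0: [15, 64, 78, 74, 28]
L1: h(15,64)=(15*31+64)%997=529 h(78,74)=(78*31+74)%997=498 h(28,28)=(28*31+28)%997=896 -> [529, 498, 896]
L2: h(529,498)=(529*31+498)%997=945 h(896,896)=(896*31+896)%997=756 -> [945, 756]
L3: h(945,756)=(945*31+756)%997=141 -> [141]

Answer: 141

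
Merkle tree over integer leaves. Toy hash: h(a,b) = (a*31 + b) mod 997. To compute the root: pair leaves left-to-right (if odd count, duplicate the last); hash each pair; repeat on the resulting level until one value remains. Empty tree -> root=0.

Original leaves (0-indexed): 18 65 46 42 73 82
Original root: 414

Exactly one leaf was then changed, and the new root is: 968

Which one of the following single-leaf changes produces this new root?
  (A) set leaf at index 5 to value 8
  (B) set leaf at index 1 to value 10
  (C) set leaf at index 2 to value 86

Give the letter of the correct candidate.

Answer: C

Derivation:
Original leaves: [18, 65, 46, 42, 73, 82]
Target new root: 968
Try each candidate change and compute the resulting root:
Candidate A: set leaf[5] = 8 -> leaves = [18, 65, 46, 42, 73, 8]
  L0: [18, 65, 46, 42, 73, 8]
  L1: h(18,65)=(18*31+65)%997=623 h(46,42)=(46*31+42)%997=471 h(73,8)=(73*31+8)%997=277 -> [623, 471, 277]
  L2: h(623,471)=(623*31+471)%997=841 h(277,277)=(277*31+277)%997=888 -> [841, 888]
  L3: h(841,888)=(841*31+888)%997=40 -> [40]
  root = 40 != target 968
Candidate B: set leaf[1] = 10 -> leaves = [18, 10, 46, 42, 73, 82]
  L0: [18, 10, 46, 42, 73, 82]
  L1: h(18,10)=(18*31+10)%997=568 h(46,42)=(46*31+42)%997=471 h(73,82)=(73*31+82)%997=351 -> [568, 471, 351]
  L2: h(568,471)=(568*31+471)%997=133 h(351,351)=(351*31+351)%997=265 -> [133, 265]
  L3: h(133,265)=(133*31+265)%997=400 -> [400]
  root = 400 != target 968
Candidate C: set leaf[2] = 86 -> leaves = [18, 65, 86, 42, 73, 82]
  L0: [18, 65, 86, 42, 73, 82]
  L1: h(18,65)=(18*31+65)%997=623 h(86,42)=(86*31+42)%997=714 h(73,82)=(73*31+82)%997=351 -> [623, 714, 351]
  L2: h(623,714)=(623*31+714)%997=87 h(351,351)=(351*31+351)%997=265 -> [87, 265]
  L3: h(87,265)=(87*31+265)%997=968 -> [968]
  root = 968 == target 968  ** MATCH **
Candidate C produces the target root.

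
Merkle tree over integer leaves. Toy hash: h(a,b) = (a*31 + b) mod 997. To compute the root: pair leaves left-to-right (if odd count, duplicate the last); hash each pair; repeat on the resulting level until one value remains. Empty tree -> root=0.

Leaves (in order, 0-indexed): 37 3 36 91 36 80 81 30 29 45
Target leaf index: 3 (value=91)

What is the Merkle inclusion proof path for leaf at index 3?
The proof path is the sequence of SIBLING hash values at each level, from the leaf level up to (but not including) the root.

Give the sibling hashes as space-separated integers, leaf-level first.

L0 (leaves): [37, 3, 36, 91, 36, 80, 81, 30, 29, 45], target index=3
L1: h(37,3)=(37*31+3)%997=153 [pair 0] h(36,91)=(36*31+91)%997=210 [pair 1] h(36,80)=(36*31+80)%997=199 [pair 2] h(81,30)=(81*31+30)%997=547 [pair 3] h(29,45)=(29*31+45)%997=944 [pair 4] -> [153, 210, 199, 547, 944]
  Sibling for proof at L0: 36
L2: h(153,210)=(153*31+210)%997=965 [pair 0] h(199,547)=(199*31+547)%997=734 [pair 1] h(944,944)=(944*31+944)%997=298 [pair 2] -> [965, 734, 298]
  Sibling for proof at L1: 153
L3: h(965,734)=(965*31+734)%997=739 [pair 0] h(298,298)=(298*31+298)%997=563 [pair 1] -> [739, 563]
  Sibling for proof at L2: 734
L4: h(739,563)=(739*31+563)%997=541 [pair 0] -> [541]
  Sibling for proof at L3: 563
Root: 541
Proof path (sibling hashes from leaf to root): [36, 153, 734, 563]

Answer: 36 153 734 563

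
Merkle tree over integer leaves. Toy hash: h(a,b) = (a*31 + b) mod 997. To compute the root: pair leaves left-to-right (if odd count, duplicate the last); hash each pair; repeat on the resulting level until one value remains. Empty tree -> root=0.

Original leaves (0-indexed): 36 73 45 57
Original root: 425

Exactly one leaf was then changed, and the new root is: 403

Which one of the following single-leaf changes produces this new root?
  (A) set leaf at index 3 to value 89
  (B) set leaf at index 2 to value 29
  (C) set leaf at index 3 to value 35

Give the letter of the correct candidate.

Original leaves: [36, 73, 45, 57]
Target new root: 403
Try each candidate change and compute the resulting root:
Candidate A: set leaf[3] = 89 -> leaves = [36, 73, 45, 89]
  L0: [36, 73, 45, 89]
  L1: h(36,73)=(36*31+73)%997=192 h(45,89)=(45*31+89)%997=487 -> [192, 487]
  L2: h(192,487)=(192*31+487)%997=457 -> [457]
  root = 457 != target 403
Candidate B: set leaf[2] = 29 -> leaves = [36, 73, 29, 57]
  L0: [36, 73, 29, 57]
  L1: h(36,73)=(36*31+73)%997=192 h(29,57)=(29*31+57)%997=956 -> [192, 956]
  L2: h(192,956)=(192*31+956)%997=926 -> [926]
  root = 926 != target 403
Candidate C: set leaf[3] = 35 -> leaves = [36, 73, 45, 35]
  L0: [36, 73, 45, 35]
  L1: h(36,73)=(36*31+73)%997=192 h(45,35)=(45*31+35)%997=433 -> [192, 433]
  L2: h(192,433)=(192*31+433)%997=403 -> [403]
  root = 403 == target 403  ** MATCH **
Candidate C produces the target root.

Answer: C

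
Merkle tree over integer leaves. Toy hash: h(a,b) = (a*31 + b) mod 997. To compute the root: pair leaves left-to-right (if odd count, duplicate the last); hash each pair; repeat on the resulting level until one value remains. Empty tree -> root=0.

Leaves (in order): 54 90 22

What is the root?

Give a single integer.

Answer: 553

Derivation:
L0: [54, 90, 22]
L1: h(54,90)=(54*31+90)%997=767 h(22,22)=(22*31+22)%997=704 -> [767, 704]
L2: h(767,704)=(767*31+704)%997=553 -> [553]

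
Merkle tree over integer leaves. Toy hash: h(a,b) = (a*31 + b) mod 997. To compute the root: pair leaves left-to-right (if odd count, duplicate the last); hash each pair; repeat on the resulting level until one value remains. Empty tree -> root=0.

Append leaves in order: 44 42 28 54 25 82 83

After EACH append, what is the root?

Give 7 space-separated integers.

Answer: 44 409 614 640 575 405 210

Derivation:
After append 44 (leaves=[44]):
  L0: [44]
  root=44
After append 42 (leaves=[44, 42]):
  L0: [44, 42]
  L1: h(44,42)=(44*31+42)%997=409 -> [409]
  root=409
After append 28 (leaves=[44, 42, 28]):
  L0: [44, 42, 28]
  L1: h(44,42)=(44*31+42)%997=409 h(28,28)=(28*31+28)%997=896 -> [409, 896]
  L2: h(409,896)=(409*31+896)%997=614 -> [614]
  root=614
After append 54 (leaves=[44, 42, 28, 54]):
  L0: [44, 42, 28, 54]
  L1: h(44,42)=(44*31+42)%997=409 h(28,54)=(28*31+54)%997=922 -> [409, 922]
  L2: h(409,922)=(409*31+922)%997=640 -> [640]
  root=640
After append 25 (leaves=[44, 42, 28, 54, 25]):
  L0: [44, 42, 28, 54, 25]
  L1: h(44,42)=(44*31+42)%997=409 h(28,54)=(28*31+54)%997=922 h(25,25)=(25*31+25)%997=800 -> [409, 922, 800]
  L2: h(409,922)=(409*31+922)%997=640 h(800,800)=(800*31+800)%997=675 -> [640, 675]
  L3: h(640,675)=(640*31+675)%997=575 -> [575]
  root=575
After append 82 (leaves=[44, 42, 28, 54, 25, 82]):
  L0: [44, 42, 28, 54, 25, 82]
  L1: h(44,42)=(44*31+42)%997=409 h(28,54)=(28*31+54)%997=922 h(25,82)=(25*31+82)%997=857 -> [409, 922, 857]
  L2: h(409,922)=(409*31+922)%997=640 h(857,857)=(857*31+857)%997=505 -> [640, 505]
  L3: h(640,505)=(640*31+505)%997=405 -> [405]
  root=405
After append 83 (leaves=[44, 42, 28, 54, 25, 82, 83]):
  L0: [44, 42, 28, 54, 25, 82, 83]
  L1: h(44,42)=(44*31+42)%997=409 h(28,54)=(28*31+54)%997=922 h(25,82)=(25*31+82)%997=857 h(83,83)=(83*31+83)%997=662 -> [409, 922, 857, 662]
  L2: h(409,922)=(409*31+922)%997=640 h(857,662)=(857*31+662)%997=310 -> [640, 310]
  L3: h(640,310)=(640*31+310)%997=210 -> [210]
  root=210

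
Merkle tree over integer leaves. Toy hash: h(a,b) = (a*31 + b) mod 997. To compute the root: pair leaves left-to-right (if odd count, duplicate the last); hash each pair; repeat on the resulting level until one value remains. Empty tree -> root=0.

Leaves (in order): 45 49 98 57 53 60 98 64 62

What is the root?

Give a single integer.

Answer: 578

Derivation:
L0: [45, 49, 98, 57, 53, 60, 98, 64, 62]
L1: h(45,49)=(45*31+49)%997=447 h(98,57)=(98*31+57)%997=104 h(53,60)=(53*31+60)%997=706 h(98,64)=(98*31+64)%997=111 h(62,62)=(62*31+62)%997=987 -> [447, 104, 706, 111, 987]
L2: h(447,104)=(447*31+104)%997=3 h(706,111)=(706*31+111)%997=63 h(987,987)=(987*31+987)%997=677 -> [3, 63, 677]
L3: h(3,63)=(3*31+63)%997=156 h(677,677)=(677*31+677)%997=727 -> [156, 727]
L4: h(156,727)=(156*31+727)%997=578 -> [578]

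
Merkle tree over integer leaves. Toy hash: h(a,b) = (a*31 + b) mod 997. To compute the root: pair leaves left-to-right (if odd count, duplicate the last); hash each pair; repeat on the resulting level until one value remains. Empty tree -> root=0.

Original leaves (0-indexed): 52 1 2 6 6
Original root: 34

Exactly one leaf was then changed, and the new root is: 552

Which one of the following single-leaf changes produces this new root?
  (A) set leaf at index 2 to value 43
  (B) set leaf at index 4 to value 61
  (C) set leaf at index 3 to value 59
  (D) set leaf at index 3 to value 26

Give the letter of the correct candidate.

Original leaves: [52, 1, 2, 6, 6]
Target new root: 552
Try each candidate change and compute the resulting root:
Candidate A: set leaf[2] = 43 -> leaves = [52, 1, 43, 6, 6]
  L0: [52, 1, 43, 6, 6]
  L1: h(52,1)=(52*31+1)%997=616 h(43,6)=(43*31+6)%997=342 h(6,6)=(6*31+6)%997=192 -> [616, 342, 192]
  L2: h(616,342)=(616*31+342)%997=495 h(192,192)=(192*31+192)%997=162 -> [495, 162]
  L3: h(495,162)=(495*31+162)%997=552 -> [552]
  root = 552 == target 552  ** MATCH **
Candidate B: set leaf[4] = 61 -> leaves = [52, 1, 2, 6, 61]
  L0: [52, 1, 2, 6, 61]
  L1: h(52,1)=(52*31+1)%997=616 h(2,6)=(2*31+6)%997=68 h(61,61)=(61*31+61)%997=955 -> [616, 68, 955]
  L2: h(616,68)=(616*31+68)%997=221 h(955,955)=(955*31+955)%997=650 -> [221, 650]
  L3: h(221,650)=(221*31+650)%997=522 -> [522]
  root = 522 != target 552
Candidate C: set leaf[3] = 59 -> leaves = [52, 1, 2, 59, 6]
  L0: [52, 1, 2, 59, 6]
  L1: h(52,1)=(52*31+1)%997=616 h(2,59)=(2*31+59)%997=121 h(6,6)=(6*31+6)%997=192 -> [616, 121, 192]
  L2: h(616,121)=(616*31+121)%997=274 h(192,192)=(192*31+192)%997=162 -> [274, 162]
  L3: h(274,162)=(274*31+162)%997=680 -> [680]
  root = 680 != target 552
Candidate D: set leaf[3] = 26 -> leaves = [52, 1, 2, 26, 6]
  L0: [52, 1, 2, 26, 6]
  L1: h(52,1)=(52*31+1)%997=616 h(2,26)=(2*31+26)%997=88 h(6,6)=(6*31+6)%997=192 -> [616, 88, 192]
  L2: h(616,88)=(616*31+88)%997=241 h(192,192)=(192*31+192)%997=162 -> [241, 162]
  L3: h(241,162)=(241*31+162)%997=654 -> [654]
  root = 654 != target 552
Candidate A produces the target root.

Answer: A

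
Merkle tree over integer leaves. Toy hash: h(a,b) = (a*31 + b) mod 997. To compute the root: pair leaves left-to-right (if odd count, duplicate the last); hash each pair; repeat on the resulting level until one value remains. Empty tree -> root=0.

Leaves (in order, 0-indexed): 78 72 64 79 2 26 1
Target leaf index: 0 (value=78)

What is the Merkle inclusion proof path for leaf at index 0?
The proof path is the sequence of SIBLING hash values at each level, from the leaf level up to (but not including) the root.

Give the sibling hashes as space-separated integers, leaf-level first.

Answer: 72 69 766

Derivation:
L0 (leaves): [78, 72, 64, 79, 2, 26, 1], target index=0
L1: h(78,72)=(78*31+72)%997=496 [pair 0] h(64,79)=(64*31+79)%997=69 [pair 1] h(2,26)=(2*31+26)%997=88 [pair 2] h(1,1)=(1*31+1)%997=32 [pair 3] -> [496, 69, 88, 32]
  Sibling for proof at L0: 72
L2: h(496,69)=(496*31+69)%997=490 [pair 0] h(88,32)=(88*31+32)%997=766 [pair 1] -> [490, 766]
  Sibling for proof at L1: 69
L3: h(490,766)=(490*31+766)%997=4 [pair 0] -> [4]
  Sibling for proof at L2: 766
Root: 4
Proof path (sibling hashes from leaf to root): [72, 69, 766]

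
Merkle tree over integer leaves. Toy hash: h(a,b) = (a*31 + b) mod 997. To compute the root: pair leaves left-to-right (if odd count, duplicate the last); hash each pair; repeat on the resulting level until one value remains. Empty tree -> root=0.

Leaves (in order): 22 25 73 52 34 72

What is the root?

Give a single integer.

Answer: 591

Derivation:
L0: [22, 25, 73, 52, 34, 72]
L1: h(22,25)=(22*31+25)%997=707 h(73,52)=(73*31+52)%997=321 h(34,72)=(34*31+72)%997=129 -> [707, 321, 129]
L2: h(707,321)=(707*31+321)%997=304 h(129,129)=(129*31+129)%997=140 -> [304, 140]
L3: h(304,140)=(304*31+140)%997=591 -> [591]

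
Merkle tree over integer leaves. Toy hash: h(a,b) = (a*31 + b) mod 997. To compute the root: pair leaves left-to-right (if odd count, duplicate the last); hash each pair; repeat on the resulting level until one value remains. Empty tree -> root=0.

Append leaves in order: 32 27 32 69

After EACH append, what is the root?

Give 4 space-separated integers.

After append 32 (leaves=[32]):
  L0: [32]
  root=32
After append 27 (leaves=[32, 27]):
  L0: [32, 27]
  L1: h(32,27)=(32*31+27)%997=22 -> [22]
  root=22
After append 32 (leaves=[32, 27, 32]):
  L0: [32, 27, 32]
  L1: h(32,27)=(32*31+27)%997=22 h(32,32)=(32*31+32)%997=27 -> [22, 27]
  L2: h(22,27)=(22*31+27)%997=709 -> [709]
  root=709
After append 69 (leaves=[32, 27, 32, 69]):
  L0: [32, 27, 32, 69]
  L1: h(32,27)=(32*31+27)%997=22 h(32,69)=(32*31+69)%997=64 -> [22, 64]
  L2: h(22,64)=(22*31+64)%997=746 -> [746]
  root=746

Answer: 32 22 709 746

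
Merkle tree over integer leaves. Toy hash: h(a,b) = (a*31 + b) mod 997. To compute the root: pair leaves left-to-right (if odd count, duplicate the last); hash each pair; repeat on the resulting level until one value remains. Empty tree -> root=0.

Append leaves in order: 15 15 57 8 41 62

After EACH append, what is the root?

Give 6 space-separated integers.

Answer: 15 480 752 703 966 641

Derivation:
After append 15 (leaves=[15]):
  L0: [15]
  root=15
After append 15 (leaves=[15, 15]):
  L0: [15, 15]
  L1: h(15,15)=(15*31+15)%997=480 -> [480]
  root=480
After append 57 (leaves=[15, 15, 57]):
  L0: [15, 15, 57]
  L1: h(15,15)=(15*31+15)%997=480 h(57,57)=(57*31+57)%997=827 -> [480, 827]
  L2: h(480,827)=(480*31+827)%997=752 -> [752]
  root=752
After append 8 (leaves=[15, 15, 57, 8]):
  L0: [15, 15, 57, 8]
  L1: h(15,15)=(15*31+15)%997=480 h(57,8)=(57*31+8)%997=778 -> [480, 778]
  L2: h(480,778)=(480*31+778)%997=703 -> [703]
  root=703
After append 41 (leaves=[15, 15, 57, 8, 41]):
  L0: [15, 15, 57, 8, 41]
  L1: h(15,15)=(15*31+15)%997=480 h(57,8)=(57*31+8)%997=778 h(41,41)=(41*31+41)%997=315 -> [480, 778, 315]
  L2: h(480,778)=(480*31+778)%997=703 h(315,315)=(315*31+315)%997=110 -> [703, 110]
  L3: h(703,110)=(703*31+110)%997=966 -> [966]
  root=966
After append 62 (leaves=[15, 15, 57, 8, 41, 62]):
  L0: [15, 15, 57, 8, 41, 62]
  L1: h(15,15)=(15*31+15)%997=480 h(57,8)=(57*31+8)%997=778 h(41,62)=(41*31+62)%997=336 -> [480, 778, 336]
  L2: h(480,778)=(480*31+778)%997=703 h(336,336)=(336*31+336)%997=782 -> [703, 782]
  L3: h(703,782)=(703*31+782)%997=641 -> [641]
  root=641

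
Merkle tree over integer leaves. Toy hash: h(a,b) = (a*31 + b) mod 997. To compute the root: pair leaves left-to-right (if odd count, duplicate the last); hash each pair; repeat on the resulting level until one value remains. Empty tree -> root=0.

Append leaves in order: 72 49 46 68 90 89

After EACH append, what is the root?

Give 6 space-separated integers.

Answer: 72 287 399 421 526 494

Derivation:
After append 72 (leaves=[72]):
  L0: [72]
  root=72
After append 49 (leaves=[72, 49]):
  L0: [72, 49]
  L1: h(72,49)=(72*31+49)%997=287 -> [287]
  root=287
After append 46 (leaves=[72, 49, 46]):
  L0: [72, 49, 46]
  L1: h(72,49)=(72*31+49)%997=287 h(46,46)=(46*31+46)%997=475 -> [287, 475]
  L2: h(287,475)=(287*31+475)%997=399 -> [399]
  root=399
After append 68 (leaves=[72, 49, 46, 68]):
  L0: [72, 49, 46, 68]
  L1: h(72,49)=(72*31+49)%997=287 h(46,68)=(46*31+68)%997=497 -> [287, 497]
  L2: h(287,497)=(287*31+497)%997=421 -> [421]
  root=421
After append 90 (leaves=[72, 49, 46, 68, 90]):
  L0: [72, 49, 46, 68, 90]
  L1: h(72,49)=(72*31+49)%997=287 h(46,68)=(46*31+68)%997=497 h(90,90)=(90*31+90)%997=886 -> [287, 497, 886]
  L2: h(287,497)=(287*31+497)%997=421 h(886,886)=(886*31+886)%997=436 -> [421, 436]
  L3: h(421,436)=(421*31+436)%997=526 -> [526]
  root=526
After append 89 (leaves=[72, 49, 46, 68, 90, 89]):
  L0: [72, 49, 46, 68, 90, 89]
  L1: h(72,49)=(72*31+49)%997=287 h(46,68)=(46*31+68)%997=497 h(90,89)=(90*31+89)%997=885 -> [287, 497, 885]
  L2: h(287,497)=(287*31+497)%997=421 h(885,885)=(885*31+885)%997=404 -> [421, 404]
  L3: h(421,404)=(421*31+404)%997=494 -> [494]
  root=494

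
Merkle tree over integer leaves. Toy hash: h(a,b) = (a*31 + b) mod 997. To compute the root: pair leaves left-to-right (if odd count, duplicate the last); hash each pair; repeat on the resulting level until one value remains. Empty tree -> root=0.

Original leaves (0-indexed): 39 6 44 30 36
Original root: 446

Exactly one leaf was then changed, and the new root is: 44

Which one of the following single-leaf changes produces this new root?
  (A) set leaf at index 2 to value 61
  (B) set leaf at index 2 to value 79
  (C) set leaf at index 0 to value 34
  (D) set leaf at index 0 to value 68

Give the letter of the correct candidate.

Original leaves: [39, 6, 44, 30, 36]
Target new root: 44
Try each candidate change and compute the resulting root:
Candidate A: set leaf[2] = 61 -> leaves = [39, 6, 61, 30, 36]
  L0: [39, 6, 61, 30, 36]
  L1: h(39,6)=(39*31+6)%997=218 h(61,30)=(61*31+30)%997=924 h(36,36)=(36*31+36)%997=155 -> [218, 924, 155]
  L2: h(218,924)=(218*31+924)%997=703 h(155,155)=(155*31+155)%997=972 -> [703, 972]
  L3: h(703,972)=(703*31+972)%997=831 -> [831]
  root = 831 != target 44
Candidate B: set leaf[2] = 79 -> leaves = [39, 6, 79, 30, 36]
  L0: [39, 6, 79, 30, 36]
  L1: h(39,6)=(39*31+6)%997=218 h(79,30)=(79*31+30)%997=485 h(36,36)=(36*31+36)%997=155 -> [218, 485, 155]
  L2: h(218,485)=(218*31+485)%997=264 h(155,155)=(155*31+155)%997=972 -> [264, 972]
  L3: h(264,972)=(264*31+972)%997=183 -> [183]
  root = 183 != target 44
Candidate C: set leaf[0] = 34 -> leaves = [34, 6, 44, 30, 36]
  L0: [34, 6, 44, 30, 36]
  L1: h(34,6)=(34*31+6)%997=63 h(44,30)=(44*31+30)%997=397 h(36,36)=(36*31+36)%997=155 -> [63, 397, 155]
  L2: h(63,397)=(63*31+397)%997=356 h(155,155)=(155*31+155)%997=972 -> [356, 972]
  L3: h(356,972)=(356*31+972)%997=44 -> [44]
  root = 44 == target 44  ** MATCH **
Candidate D: set leaf[0] = 68 -> leaves = [68, 6, 44, 30, 36]
  L0: [68, 6, 44, 30, 36]
  L1: h(68,6)=(68*31+6)%997=120 h(44,30)=(44*31+30)%997=397 h(36,36)=(36*31+36)%997=155 -> [120, 397, 155]
  L2: h(120,397)=(120*31+397)%997=129 h(155,155)=(155*31+155)%997=972 -> [129, 972]
  L3: h(129,972)=(129*31+972)%997=983 -> [983]
  root = 983 != target 44
Candidate C produces the target root.

Answer: C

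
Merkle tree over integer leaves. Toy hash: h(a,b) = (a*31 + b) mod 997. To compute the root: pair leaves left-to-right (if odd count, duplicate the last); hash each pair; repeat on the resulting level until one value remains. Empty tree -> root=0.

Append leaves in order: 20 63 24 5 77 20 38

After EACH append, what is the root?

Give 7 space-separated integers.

After append 20 (leaves=[20]):
  L0: [20]
  root=20
After append 63 (leaves=[20, 63]):
  L0: [20, 63]
  L1: h(20,63)=(20*31+63)%997=683 -> [683]
  root=683
After append 24 (leaves=[20, 63, 24]):
  L0: [20, 63, 24]
  L1: h(20,63)=(20*31+63)%997=683 h(24,24)=(24*31+24)%997=768 -> [683, 768]
  L2: h(683,768)=(683*31+768)%997=7 -> [7]
  root=7
After append 5 (leaves=[20, 63, 24, 5]):
  L0: [20, 63, 24, 5]
  L1: h(20,63)=(20*31+63)%997=683 h(24,5)=(24*31+5)%997=749 -> [683, 749]
  L2: h(683,749)=(683*31+749)%997=985 -> [985]
  root=985
After append 77 (leaves=[20, 63, 24, 5, 77]):
  L0: [20, 63, 24, 5, 77]
  L1: h(20,63)=(20*31+63)%997=683 h(24,5)=(24*31+5)%997=749 h(77,77)=(77*31+77)%997=470 -> [683, 749, 470]
  L2: h(683,749)=(683*31+749)%997=985 h(470,470)=(470*31+470)%997=85 -> [985, 85]
  L3: h(985,85)=(985*31+85)%997=710 -> [710]
  root=710
After append 20 (leaves=[20, 63, 24, 5, 77, 20]):
  L0: [20, 63, 24, 5, 77, 20]
  L1: h(20,63)=(20*31+63)%997=683 h(24,5)=(24*31+5)%997=749 h(77,20)=(77*31+20)%997=413 -> [683, 749, 413]
  L2: h(683,749)=(683*31+749)%997=985 h(413,413)=(413*31+413)%997=255 -> [985, 255]
  L3: h(985,255)=(985*31+255)%997=880 -> [880]
  root=880
After append 38 (leaves=[20, 63, 24, 5, 77, 20, 38]):
  L0: [20, 63, 24, 5, 77, 20, 38]
  L1: h(20,63)=(20*31+63)%997=683 h(24,5)=(24*31+5)%997=749 h(77,20)=(77*31+20)%997=413 h(38,38)=(38*31+38)%997=219 -> [683, 749, 413, 219]
  L2: h(683,749)=(683*31+749)%997=985 h(413,219)=(413*31+219)%997=61 -> [985, 61]
  L3: h(985,61)=(985*31+61)%997=686 -> [686]
  root=686

Answer: 20 683 7 985 710 880 686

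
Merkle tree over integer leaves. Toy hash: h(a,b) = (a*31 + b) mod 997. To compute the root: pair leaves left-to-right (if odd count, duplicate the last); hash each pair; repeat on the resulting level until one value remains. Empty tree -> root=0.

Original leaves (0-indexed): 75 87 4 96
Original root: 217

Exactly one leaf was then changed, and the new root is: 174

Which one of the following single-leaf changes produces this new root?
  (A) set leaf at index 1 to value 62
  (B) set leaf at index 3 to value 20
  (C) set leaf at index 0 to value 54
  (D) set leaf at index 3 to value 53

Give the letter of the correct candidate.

Answer: D

Derivation:
Original leaves: [75, 87, 4, 96]
Target new root: 174
Try each candidate change and compute the resulting root:
Candidate A: set leaf[1] = 62 -> leaves = [75, 62, 4, 96]
  L0: [75, 62, 4, 96]
  L1: h(75,62)=(75*31+62)%997=393 h(4,96)=(4*31+96)%997=220 -> [393, 220]
  L2: h(393,220)=(393*31+220)%997=439 -> [439]
  root = 439 != target 174
Candidate B: set leaf[3] = 20 -> leaves = [75, 87, 4, 20]
  L0: [75, 87, 4, 20]
  L1: h(75,87)=(75*31+87)%997=418 h(4,20)=(4*31+20)%997=144 -> [418, 144]
  L2: h(418,144)=(418*31+144)%997=141 -> [141]
  root = 141 != target 174
Candidate C: set leaf[0] = 54 -> leaves = [54, 87, 4, 96]
  L0: [54, 87, 4, 96]
  L1: h(54,87)=(54*31+87)%997=764 h(4,96)=(4*31+96)%997=220 -> [764, 220]
  L2: h(764,220)=(764*31+220)%997=973 -> [973]
  root = 973 != target 174
Candidate D: set leaf[3] = 53 -> leaves = [75, 87, 4, 53]
  L0: [75, 87, 4, 53]
  L1: h(75,87)=(75*31+87)%997=418 h(4,53)=(4*31+53)%997=177 -> [418, 177]
  L2: h(418,177)=(418*31+177)%997=174 -> [174]
  root = 174 == target 174  ** MATCH **
Candidate D produces the target root.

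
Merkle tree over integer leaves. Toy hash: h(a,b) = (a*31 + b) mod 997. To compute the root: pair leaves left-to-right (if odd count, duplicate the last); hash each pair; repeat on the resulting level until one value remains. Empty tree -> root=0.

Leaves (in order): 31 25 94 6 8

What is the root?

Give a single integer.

L0: [31, 25, 94, 6, 8]
L1: h(31,25)=(31*31+25)%997=986 h(94,6)=(94*31+6)%997=926 h(8,8)=(8*31+8)%997=256 -> [986, 926, 256]
L2: h(986,926)=(986*31+926)%997=585 h(256,256)=(256*31+256)%997=216 -> [585, 216]
L3: h(585,216)=(585*31+216)%997=405 -> [405]

Answer: 405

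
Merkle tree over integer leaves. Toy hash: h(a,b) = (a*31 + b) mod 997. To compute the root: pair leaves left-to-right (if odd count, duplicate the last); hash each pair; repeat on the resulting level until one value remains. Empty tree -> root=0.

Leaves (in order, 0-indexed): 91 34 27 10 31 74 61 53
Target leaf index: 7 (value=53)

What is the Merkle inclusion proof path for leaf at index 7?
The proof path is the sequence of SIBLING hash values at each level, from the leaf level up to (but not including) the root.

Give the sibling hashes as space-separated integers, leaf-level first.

L0 (leaves): [91, 34, 27, 10, 31, 74, 61, 53], target index=7
L1: h(91,34)=(91*31+34)%997=861 [pair 0] h(27,10)=(27*31+10)%997=847 [pair 1] h(31,74)=(31*31+74)%997=38 [pair 2] h(61,53)=(61*31+53)%997=947 [pair 3] -> [861, 847, 38, 947]
  Sibling for proof at L0: 61
L2: h(861,847)=(861*31+847)%997=619 [pair 0] h(38,947)=(38*31+947)%997=131 [pair 1] -> [619, 131]
  Sibling for proof at L1: 38
L3: h(619,131)=(619*31+131)%997=377 [pair 0] -> [377]
  Sibling for proof at L2: 619
Root: 377
Proof path (sibling hashes from leaf to root): [61, 38, 619]

Answer: 61 38 619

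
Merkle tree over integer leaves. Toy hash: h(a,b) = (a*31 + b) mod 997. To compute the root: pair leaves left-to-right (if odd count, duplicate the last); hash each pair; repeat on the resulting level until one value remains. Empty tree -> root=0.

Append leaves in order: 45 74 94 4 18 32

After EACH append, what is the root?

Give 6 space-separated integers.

After append 45 (leaves=[45]):
  L0: [45]
  root=45
After append 74 (leaves=[45, 74]):
  L0: [45, 74]
  L1: h(45,74)=(45*31+74)%997=472 -> [472]
  root=472
After append 94 (leaves=[45, 74, 94]):
  L0: [45, 74, 94]
  L1: h(45,74)=(45*31+74)%997=472 h(94,94)=(94*31+94)%997=17 -> [472, 17]
  L2: h(472,17)=(472*31+17)%997=691 -> [691]
  root=691
After append 4 (leaves=[45, 74, 94, 4]):
  L0: [45, 74, 94, 4]
  L1: h(45,74)=(45*31+74)%997=472 h(94,4)=(94*31+4)%997=924 -> [472, 924]
  L2: h(472,924)=(472*31+924)%997=601 -> [601]
  root=601
After append 18 (leaves=[45, 74, 94, 4, 18]):
  L0: [45, 74, 94, 4, 18]
  L1: h(45,74)=(45*31+74)%997=472 h(94,4)=(94*31+4)%997=924 h(18,18)=(18*31+18)%997=576 -> [472, 924, 576]
  L2: h(472,924)=(472*31+924)%997=601 h(576,576)=(576*31+576)%997=486 -> [601, 486]
  L3: h(601,486)=(601*31+486)%997=174 -> [174]
  root=174
After append 32 (leaves=[45, 74, 94, 4, 18, 32]):
  L0: [45, 74, 94, 4, 18, 32]
  L1: h(45,74)=(45*31+74)%997=472 h(94,4)=(94*31+4)%997=924 h(18,32)=(18*31+32)%997=590 -> [472, 924, 590]
  L2: h(472,924)=(472*31+924)%997=601 h(590,590)=(590*31+590)%997=934 -> [601, 934]
  L3: h(601,934)=(601*31+934)%997=622 -> [622]
  root=622

Answer: 45 472 691 601 174 622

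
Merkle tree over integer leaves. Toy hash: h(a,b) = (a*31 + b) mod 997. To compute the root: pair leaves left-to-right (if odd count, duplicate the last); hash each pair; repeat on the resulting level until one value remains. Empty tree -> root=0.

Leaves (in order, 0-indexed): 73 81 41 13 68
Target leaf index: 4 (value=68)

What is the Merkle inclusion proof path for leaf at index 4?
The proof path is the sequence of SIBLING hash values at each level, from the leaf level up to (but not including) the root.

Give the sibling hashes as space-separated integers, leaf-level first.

L0 (leaves): [73, 81, 41, 13, 68], target index=4
L1: h(73,81)=(73*31+81)%997=350 [pair 0] h(41,13)=(41*31+13)%997=287 [pair 1] h(68,68)=(68*31+68)%997=182 [pair 2] -> [350, 287, 182]
  Sibling for proof at L0: 68
L2: h(350,287)=(350*31+287)%997=170 [pair 0] h(182,182)=(182*31+182)%997=839 [pair 1] -> [170, 839]
  Sibling for proof at L1: 182
L3: h(170,839)=(170*31+839)%997=127 [pair 0] -> [127]
  Sibling for proof at L2: 170
Root: 127
Proof path (sibling hashes from leaf to root): [68, 182, 170]

Answer: 68 182 170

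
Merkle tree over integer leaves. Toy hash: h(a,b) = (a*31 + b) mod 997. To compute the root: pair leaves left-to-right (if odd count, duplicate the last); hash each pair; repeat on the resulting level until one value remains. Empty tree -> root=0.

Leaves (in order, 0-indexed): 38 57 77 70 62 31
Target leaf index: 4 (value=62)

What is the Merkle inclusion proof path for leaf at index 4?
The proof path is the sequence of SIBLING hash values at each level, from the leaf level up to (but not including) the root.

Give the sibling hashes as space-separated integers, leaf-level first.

Answer: 31 956 862

Derivation:
L0 (leaves): [38, 57, 77, 70, 62, 31], target index=4
L1: h(38,57)=(38*31+57)%997=238 [pair 0] h(77,70)=(77*31+70)%997=463 [pair 1] h(62,31)=(62*31+31)%997=956 [pair 2] -> [238, 463, 956]
  Sibling for proof at L0: 31
L2: h(238,463)=(238*31+463)%997=862 [pair 0] h(956,956)=(956*31+956)%997=682 [pair 1] -> [862, 682]
  Sibling for proof at L1: 956
L3: h(862,682)=(862*31+682)%997=485 [pair 0] -> [485]
  Sibling for proof at L2: 862
Root: 485
Proof path (sibling hashes from leaf to root): [31, 956, 862]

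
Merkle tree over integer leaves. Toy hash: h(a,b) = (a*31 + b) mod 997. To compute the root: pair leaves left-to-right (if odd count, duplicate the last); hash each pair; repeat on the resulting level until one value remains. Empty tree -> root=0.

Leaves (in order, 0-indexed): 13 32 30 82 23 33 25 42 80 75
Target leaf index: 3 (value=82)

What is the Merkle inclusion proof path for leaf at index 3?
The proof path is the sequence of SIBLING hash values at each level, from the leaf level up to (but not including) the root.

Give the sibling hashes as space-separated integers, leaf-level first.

L0 (leaves): [13, 32, 30, 82, 23, 33, 25, 42, 80, 75], target index=3
L1: h(13,32)=(13*31+32)%997=435 [pair 0] h(30,82)=(30*31+82)%997=15 [pair 1] h(23,33)=(23*31+33)%997=746 [pair 2] h(25,42)=(25*31+42)%997=817 [pair 3] h(80,75)=(80*31+75)%997=561 [pair 4] -> [435, 15, 746, 817, 561]
  Sibling for proof at L0: 30
L2: h(435,15)=(435*31+15)%997=539 [pair 0] h(746,817)=(746*31+817)%997=15 [pair 1] h(561,561)=(561*31+561)%997=6 [pair 2] -> [539, 15, 6]
  Sibling for proof at L1: 435
L3: h(539,15)=(539*31+15)%997=772 [pair 0] h(6,6)=(6*31+6)%997=192 [pair 1] -> [772, 192]
  Sibling for proof at L2: 15
L4: h(772,192)=(772*31+192)%997=196 [pair 0] -> [196]
  Sibling for proof at L3: 192
Root: 196
Proof path (sibling hashes from leaf to root): [30, 435, 15, 192]

Answer: 30 435 15 192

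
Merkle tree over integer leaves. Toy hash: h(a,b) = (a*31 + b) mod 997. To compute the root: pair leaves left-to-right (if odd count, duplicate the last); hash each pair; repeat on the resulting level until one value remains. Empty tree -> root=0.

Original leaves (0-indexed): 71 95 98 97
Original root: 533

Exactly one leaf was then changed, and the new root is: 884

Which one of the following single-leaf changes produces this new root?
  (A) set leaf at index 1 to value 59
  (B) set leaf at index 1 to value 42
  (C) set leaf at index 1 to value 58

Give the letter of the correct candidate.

Answer: B

Derivation:
Original leaves: [71, 95, 98, 97]
Target new root: 884
Try each candidate change and compute the resulting root:
Candidate A: set leaf[1] = 59 -> leaves = [71, 59, 98, 97]
  L0: [71, 59, 98, 97]
  L1: h(71,59)=(71*31+59)%997=266 h(98,97)=(98*31+97)%997=144 -> [266, 144]
  L2: h(266,144)=(266*31+144)%997=414 -> [414]
  root = 414 != target 884
Candidate B: set leaf[1] = 42 -> leaves = [71, 42, 98, 97]
  L0: [71, 42, 98, 97]
  L1: h(71,42)=(71*31+42)%997=249 h(98,97)=(98*31+97)%997=144 -> [249, 144]
  L2: h(249,144)=(249*31+144)%997=884 -> [884]
  root = 884 == target 884  ** MATCH **
Candidate C: set leaf[1] = 58 -> leaves = [71, 58, 98, 97]
  L0: [71, 58, 98, 97]
  L1: h(71,58)=(71*31+58)%997=265 h(98,97)=(98*31+97)%997=144 -> [265, 144]
  L2: h(265,144)=(265*31+144)%997=383 -> [383]
  root = 383 != target 884
Candidate B produces the target root.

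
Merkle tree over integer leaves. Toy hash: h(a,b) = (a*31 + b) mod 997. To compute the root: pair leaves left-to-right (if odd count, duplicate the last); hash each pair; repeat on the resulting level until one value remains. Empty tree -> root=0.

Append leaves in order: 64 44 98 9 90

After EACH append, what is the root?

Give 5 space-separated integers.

Answer: 64 34 202 113 948

Derivation:
After append 64 (leaves=[64]):
  L0: [64]
  root=64
After append 44 (leaves=[64, 44]):
  L0: [64, 44]
  L1: h(64,44)=(64*31+44)%997=34 -> [34]
  root=34
After append 98 (leaves=[64, 44, 98]):
  L0: [64, 44, 98]
  L1: h(64,44)=(64*31+44)%997=34 h(98,98)=(98*31+98)%997=145 -> [34, 145]
  L2: h(34,145)=(34*31+145)%997=202 -> [202]
  root=202
After append 9 (leaves=[64, 44, 98, 9]):
  L0: [64, 44, 98, 9]
  L1: h(64,44)=(64*31+44)%997=34 h(98,9)=(98*31+9)%997=56 -> [34, 56]
  L2: h(34,56)=(34*31+56)%997=113 -> [113]
  root=113
After append 90 (leaves=[64, 44, 98, 9, 90]):
  L0: [64, 44, 98, 9, 90]
  L1: h(64,44)=(64*31+44)%997=34 h(98,9)=(98*31+9)%997=56 h(90,90)=(90*31+90)%997=886 -> [34, 56, 886]
  L2: h(34,56)=(34*31+56)%997=113 h(886,886)=(886*31+886)%997=436 -> [113, 436]
  L3: h(113,436)=(113*31+436)%997=948 -> [948]
  root=948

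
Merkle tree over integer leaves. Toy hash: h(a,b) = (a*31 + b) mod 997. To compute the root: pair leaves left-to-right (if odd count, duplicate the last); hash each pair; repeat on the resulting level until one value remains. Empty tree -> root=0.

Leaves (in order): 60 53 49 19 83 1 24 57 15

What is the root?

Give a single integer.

L0: [60, 53, 49, 19, 83, 1, 24, 57, 15]
L1: h(60,53)=(60*31+53)%997=916 h(49,19)=(49*31+19)%997=541 h(83,1)=(83*31+1)%997=580 h(24,57)=(24*31+57)%997=801 h(15,15)=(15*31+15)%997=480 -> [916, 541, 580, 801, 480]
L2: h(916,541)=(916*31+541)%997=24 h(580,801)=(580*31+801)%997=835 h(480,480)=(480*31+480)%997=405 -> [24, 835, 405]
L3: h(24,835)=(24*31+835)%997=582 h(405,405)=(405*31+405)%997=996 -> [582, 996]
L4: h(582,996)=(582*31+996)%997=95 -> [95]

Answer: 95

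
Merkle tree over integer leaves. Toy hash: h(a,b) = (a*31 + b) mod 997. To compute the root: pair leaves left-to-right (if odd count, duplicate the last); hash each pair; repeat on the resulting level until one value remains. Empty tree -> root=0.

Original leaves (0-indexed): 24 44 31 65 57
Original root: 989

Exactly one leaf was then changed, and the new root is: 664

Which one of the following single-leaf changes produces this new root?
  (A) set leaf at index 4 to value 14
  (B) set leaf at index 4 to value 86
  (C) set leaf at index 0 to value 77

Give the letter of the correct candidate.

Original leaves: [24, 44, 31, 65, 57]
Target new root: 664
Try each candidate change and compute the resulting root:
Candidate A: set leaf[4] = 14 -> leaves = [24, 44, 31, 65, 14]
  L0: [24, 44, 31, 65, 14]
  L1: h(24,44)=(24*31+44)%997=788 h(31,65)=(31*31+65)%997=29 h(14,14)=(14*31+14)%997=448 -> [788, 29, 448]
  L2: h(788,29)=(788*31+29)%997=529 h(448,448)=(448*31+448)%997=378 -> [529, 378]
  L3: h(529,378)=(529*31+378)%997=825 -> [825]
  root = 825 != target 664
Candidate B: set leaf[4] = 86 -> leaves = [24, 44, 31, 65, 86]
  L0: [24, 44, 31, 65, 86]
  L1: h(24,44)=(24*31+44)%997=788 h(31,65)=(31*31+65)%997=29 h(86,86)=(86*31+86)%997=758 -> [788, 29, 758]
  L2: h(788,29)=(788*31+29)%997=529 h(758,758)=(758*31+758)%997=328 -> [529, 328]
  L3: h(529,328)=(529*31+328)%997=775 -> [775]
  root = 775 != target 664
Candidate C: set leaf[0] = 77 -> leaves = [77, 44, 31, 65, 57]
  L0: [77, 44, 31, 65, 57]
  L1: h(77,44)=(77*31+44)%997=437 h(31,65)=(31*31+65)%997=29 h(57,57)=(57*31+57)%997=827 -> [437, 29, 827]
  L2: h(437,29)=(437*31+29)%997=615 h(827,827)=(827*31+827)%997=542 -> [615, 542]
  L3: h(615,542)=(615*31+542)%997=664 -> [664]
  root = 664 == target 664  ** MATCH **
Candidate C produces the target root.

Answer: C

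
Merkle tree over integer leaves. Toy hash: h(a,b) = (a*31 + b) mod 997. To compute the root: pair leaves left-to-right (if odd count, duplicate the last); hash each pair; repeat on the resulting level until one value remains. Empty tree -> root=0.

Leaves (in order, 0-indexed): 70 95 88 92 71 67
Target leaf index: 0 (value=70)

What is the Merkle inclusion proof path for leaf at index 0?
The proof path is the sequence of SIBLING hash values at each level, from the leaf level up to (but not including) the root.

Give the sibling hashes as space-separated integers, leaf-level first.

Answer: 95 826 792

Derivation:
L0 (leaves): [70, 95, 88, 92, 71, 67], target index=0
L1: h(70,95)=(70*31+95)%997=271 [pair 0] h(88,92)=(88*31+92)%997=826 [pair 1] h(71,67)=(71*31+67)%997=274 [pair 2] -> [271, 826, 274]
  Sibling for proof at L0: 95
L2: h(271,826)=(271*31+826)%997=254 [pair 0] h(274,274)=(274*31+274)%997=792 [pair 1] -> [254, 792]
  Sibling for proof at L1: 826
L3: h(254,792)=(254*31+792)%997=690 [pair 0] -> [690]
  Sibling for proof at L2: 792
Root: 690
Proof path (sibling hashes from leaf to root): [95, 826, 792]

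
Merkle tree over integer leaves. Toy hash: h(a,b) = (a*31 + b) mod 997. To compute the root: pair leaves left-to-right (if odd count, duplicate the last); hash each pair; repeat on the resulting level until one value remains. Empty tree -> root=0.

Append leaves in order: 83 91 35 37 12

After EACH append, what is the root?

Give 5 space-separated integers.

After append 83 (leaves=[83]):
  L0: [83]
  root=83
After append 91 (leaves=[83, 91]):
  L0: [83, 91]
  L1: h(83,91)=(83*31+91)%997=670 -> [670]
  root=670
After append 35 (leaves=[83, 91, 35]):
  L0: [83, 91, 35]
  L1: h(83,91)=(83*31+91)%997=670 h(35,35)=(35*31+35)%997=123 -> [670, 123]
  L2: h(670,123)=(670*31+123)%997=953 -> [953]
  root=953
After append 37 (leaves=[83, 91, 35, 37]):
  L0: [83, 91, 35, 37]
  L1: h(83,91)=(83*31+91)%997=670 h(35,37)=(35*31+37)%997=125 -> [670, 125]
  L2: h(670,125)=(670*31+125)%997=955 -> [955]
  root=955
After append 12 (leaves=[83, 91, 35, 37, 12]):
  L0: [83, 91, 35, 37, 12]
  L1: h(83,91)=(83*31+91)%997=670 h(35,37)=(35*31+37)%997=125 h(12,12)=(12*31+12)%997=384 -> [670, 125, 384]
  L2: h(670,125)=(670*31+125)%997=955 h(384,384)=(384*31+384)%997=324 -> [955, 324]
  L3: h(955,324)=(955*31+324)%997=19 -> [19]
  root=19

Answer: 83 670 953 955 19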